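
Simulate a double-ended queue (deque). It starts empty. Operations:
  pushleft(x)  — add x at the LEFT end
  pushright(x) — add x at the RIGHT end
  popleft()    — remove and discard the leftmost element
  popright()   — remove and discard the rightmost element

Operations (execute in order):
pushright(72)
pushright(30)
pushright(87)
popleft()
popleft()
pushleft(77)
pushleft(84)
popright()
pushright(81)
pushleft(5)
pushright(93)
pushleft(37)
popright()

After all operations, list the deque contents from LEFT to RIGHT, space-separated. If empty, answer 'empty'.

Answer: 37 5 84 77 81

Derivation:
pushright(72): [72]
pushright(30): [72, 30]
pushright(87): [72, 30, 87]
popleft(): [30, 87]
popleft(): [87]
pushleft(77): [77, 87]
pushleft(84): [84, 77, 87]
popright(): [84, 77]
pushright(81): [84, 77, 81]
pushleft(5): [5, 84, 77, 81]
pushright(93): [5, 84, 77, 81, 93]
pushleft(37): [37, 5, 84, 77, 81, 93]
popright(): [37, 5, 84, 77, 81]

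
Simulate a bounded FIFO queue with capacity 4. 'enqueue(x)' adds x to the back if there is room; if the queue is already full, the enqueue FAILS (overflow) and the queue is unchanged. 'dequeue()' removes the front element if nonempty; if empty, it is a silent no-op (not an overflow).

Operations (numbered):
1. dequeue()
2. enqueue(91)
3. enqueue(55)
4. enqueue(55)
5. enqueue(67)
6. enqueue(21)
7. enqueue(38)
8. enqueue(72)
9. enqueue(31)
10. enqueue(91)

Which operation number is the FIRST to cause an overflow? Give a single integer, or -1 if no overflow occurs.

1. dequeue(): empty, no-op, size=0
2. enqueue(91): size=1
3. enqueue(55): size=2
4. enqueue(55): size=3
5. enqueue(67): size=4
6. enqueue(21): size=4=cap → OVERFLOW (fail)
7. enqueue(38): size=4=cap → OVERFLOW (fail)
8. enqueue(72): size=4=cap → OVERFLOW (fail)
9. enqueue(31): size=4=cap → OVERFLOW (fail)
10. enqueue(91): size=4=cap → OVERFLOW (fail)

Answer: 6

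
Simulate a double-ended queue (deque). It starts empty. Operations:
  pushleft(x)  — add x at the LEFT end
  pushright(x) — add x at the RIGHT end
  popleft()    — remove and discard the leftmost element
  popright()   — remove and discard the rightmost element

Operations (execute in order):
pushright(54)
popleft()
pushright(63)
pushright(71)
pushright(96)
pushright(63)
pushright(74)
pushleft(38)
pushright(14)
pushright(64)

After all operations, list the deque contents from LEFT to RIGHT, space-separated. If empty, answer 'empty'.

pushright(54): [54]
popleft(): []
pushright(63): [63]
pushright(71): [63, 71]
pushright(96): [63, 71, 96]
pushright(63): [63, 71, 96, 63]
pushright(74): [63, 71, 96, 63, 74]
pushleft(38): [38, 63, 71, 96, 63, 74]
pushright(14): [38, 63, 71, 96, 63, 74, 14]
pushright(64): [38, 63, 71, 96, 63, 74, 14, 64]

Answer: 38 63 71 96 63 74 14 64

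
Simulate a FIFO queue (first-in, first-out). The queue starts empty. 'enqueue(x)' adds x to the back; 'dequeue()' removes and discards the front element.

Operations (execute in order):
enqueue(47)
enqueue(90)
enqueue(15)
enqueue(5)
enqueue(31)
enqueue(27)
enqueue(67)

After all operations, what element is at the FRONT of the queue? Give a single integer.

enqueue(47): queue = [47]
enqueue(90): queue = [47, 90]
enqueue(15): queue = [47, 90, 15]
enqueue(5): queue = [47, 90, 15, 5]
enqueue(31): queue = [47, 90, 15, 5, 31]
enqueue(27): queue = [47, 90, 15, 5, 31, 27]
enqueue(67): queue = [47, 90, 15, 5, 31, 27, 67]

Answer: 47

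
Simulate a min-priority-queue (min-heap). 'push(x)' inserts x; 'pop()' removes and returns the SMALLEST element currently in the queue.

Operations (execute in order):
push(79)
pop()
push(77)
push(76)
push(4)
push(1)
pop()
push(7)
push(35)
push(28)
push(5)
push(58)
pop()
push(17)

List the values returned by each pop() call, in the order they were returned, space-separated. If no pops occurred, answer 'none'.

Answer: 79 1 4

Derivation:
push(79): heap contents = [79]
pop() → 79: heap contents = []
push(77): heap contents = [77]
push(76): heap contents = [76, 77]
push(4): heap contents = [4, 76, 77]
push(1): heap contents = [1, 4, 76, 77]
pop() → 1: heap contents = [4, 76, 77]
push(7): heap contents = [4, 7, 76, 77]
push(35): heap contents = [4, 7, 35, 76, 77]
push(28): heap contents = [4, 7, 28, 35, 76, 77]
push(5): heap contents = [4, 5, 7, 28, 35, 76, 77]
push(58): heap contents = [4, 5, 7, 28, 35, 58, 76, 77]
pop() → 4: heap contents = [5, 7, 28, 35, 58, 76, 77]
push(17): heap contents = [5, 7, 17, 28, 35, 58, 76, 77]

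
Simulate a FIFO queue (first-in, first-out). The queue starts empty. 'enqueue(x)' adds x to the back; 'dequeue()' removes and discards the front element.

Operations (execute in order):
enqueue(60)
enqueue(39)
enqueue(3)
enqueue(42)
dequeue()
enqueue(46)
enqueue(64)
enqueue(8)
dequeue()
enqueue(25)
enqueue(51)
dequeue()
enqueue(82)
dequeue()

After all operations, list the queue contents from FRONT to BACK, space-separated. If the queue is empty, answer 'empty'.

enqueue(60): [60]
enqueue(39): [60, 39]
enqueue(3): [60, 39, 3]
enqueue(42): [60, 39, 3, 42]
dequeue(): [39, 3, 42]
enqueue(46): [39, 3, 42, 46]
enqueue(64): [39, 3, 42, 46, 64]
enqueue(8): [39, 3, 42, 46, 64, 8]
dequeue(): [3, 42, 46, 64, 8]
enqueue(25): [3, 42, 46, 64, 8, 25]
enqueue(51): [3, 42, 46, 64, 8, 25, 51]
dequeue(): [42, 46, 64, 8, 25, 51]
enqueue(82): [42, 46, 64, 8, 25, 51, 82]
dequeue(): [46, 64, 8, 25, 51, 82]

Answer: 46 64 8 25 51 82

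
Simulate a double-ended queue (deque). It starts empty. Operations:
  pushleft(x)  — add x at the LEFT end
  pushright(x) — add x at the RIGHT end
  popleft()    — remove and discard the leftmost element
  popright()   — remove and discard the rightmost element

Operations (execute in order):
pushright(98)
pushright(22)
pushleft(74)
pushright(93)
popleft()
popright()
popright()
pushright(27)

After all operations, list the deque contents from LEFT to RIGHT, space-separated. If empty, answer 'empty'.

Answer: 98 27

Derivation:
pushright(98): [98]
pushright(22): [98, 22]
pushleft(74): [74, 98, 22]
pushright(93): [74, 98, 22, 93]
popleft(): [98, 22, 93]
popright(): [98, 22]
popright(): [98]
pushright(27): [98, 27]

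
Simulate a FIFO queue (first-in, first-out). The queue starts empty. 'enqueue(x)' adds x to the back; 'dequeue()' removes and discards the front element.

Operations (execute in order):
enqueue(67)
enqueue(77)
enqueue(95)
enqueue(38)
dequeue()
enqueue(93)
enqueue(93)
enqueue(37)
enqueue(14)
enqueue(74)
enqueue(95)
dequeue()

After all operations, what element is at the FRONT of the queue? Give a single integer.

enqueue(67): queue = [67]
enqueue(77): queue = [67, 77]
enqueue(95): queue = [67, 77, 95]
enqueue(38): queue = [67, 77, 95, 38]
dequeue(): queue = [77, 95, 38]
enqueue(93): queue = [77, 95, 38, 93]
enqueue(93): queue = [77, 95, 38, 93, 93]
enqueue(37): queue = [77, 95, 38, 93, 93, 37]
enqueue(14): queue = [77, 95, 38, 93, 93, 37, 14]
enqueue(74): queue = [77, 95, 38, 93, 93, 37, 14, 74]
enqueue(95): queue = [77, 95, 38, 93, 93, 37, 14, 74, 95]
dequeue(): queue = [95, 38, 93, 93, 37, 14, 74, 95]

Answer: 95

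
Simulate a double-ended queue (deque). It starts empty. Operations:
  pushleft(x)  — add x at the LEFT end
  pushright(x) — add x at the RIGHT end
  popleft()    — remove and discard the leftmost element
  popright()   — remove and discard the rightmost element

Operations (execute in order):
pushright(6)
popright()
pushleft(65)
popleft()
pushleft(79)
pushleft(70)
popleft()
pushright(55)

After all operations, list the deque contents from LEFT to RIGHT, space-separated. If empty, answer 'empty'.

Answer: 79 55

Derivation:
pushright(6): [6]
popright(): []
pushleft(65): [65]
popleft(): []
pushleft(79): [79]
pushleft(70): [70, 79]
popleft(): [79]
pushright(55): [79, 55]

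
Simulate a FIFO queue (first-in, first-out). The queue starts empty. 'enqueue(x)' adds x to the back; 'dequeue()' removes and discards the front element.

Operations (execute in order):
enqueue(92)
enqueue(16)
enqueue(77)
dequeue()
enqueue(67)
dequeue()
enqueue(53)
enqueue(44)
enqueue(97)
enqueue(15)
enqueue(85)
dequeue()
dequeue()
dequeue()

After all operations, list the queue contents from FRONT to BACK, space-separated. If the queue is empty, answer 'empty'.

enqueue(92): [92]
enqueue(16): [92, 16]
enqueue(77): [92, 16, 77]
dequeue(): [16, 77]
enqueue(67): [16, 77, 67]
dequeue(): [77, 67]
enqueue(53): [77, 67, 53]
enqueue(44): [77, 67, 53, 44]
enqueue(97): [77, 67, 53, 44, 97]
enqueue(15): [77, 67, 53, 44, 97, 15]
enqueue(85): [77, 67, 53, 44, 97, 15, 85]
dequeue(): [67, 53, 44, 97, 15, 85]
dequeue(): [53, 44, 97, 15, 85]
dequeue(): [44, 97, 15, 85]

Answer: 44 97 15 85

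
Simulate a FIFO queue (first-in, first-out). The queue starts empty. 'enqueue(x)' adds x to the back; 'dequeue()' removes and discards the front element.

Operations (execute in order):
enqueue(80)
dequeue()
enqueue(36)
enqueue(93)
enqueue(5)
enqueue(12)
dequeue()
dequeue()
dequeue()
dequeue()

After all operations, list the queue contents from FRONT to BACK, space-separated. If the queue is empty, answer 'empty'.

enqueue(80): [80]
dequeue(): []
enqueue(36): [36]
enqueue(93): [36, 93]
enqueue(5): [36, 93, 5]
enqueue(12): [36, 93, 5, 12]
dequeue(): [93, 5, 12]
dequeue(): [5, 12]
dequeue(): [12]
dequeue(): []

Answer: empty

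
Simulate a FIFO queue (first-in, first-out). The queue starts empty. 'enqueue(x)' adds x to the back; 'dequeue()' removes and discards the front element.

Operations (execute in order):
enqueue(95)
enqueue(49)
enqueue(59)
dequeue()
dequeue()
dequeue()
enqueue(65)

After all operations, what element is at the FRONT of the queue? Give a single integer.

enqueue(95): queue = [95]
enqueue(49): queue = [95, 49]
enqueue(59): queue = [95, 49, 59]
dequeue(): queue = [49, 59]
dequeue(): queue = [59]
dequeue(): queue = []
enqueue(65): queue = [65]

Answer: 65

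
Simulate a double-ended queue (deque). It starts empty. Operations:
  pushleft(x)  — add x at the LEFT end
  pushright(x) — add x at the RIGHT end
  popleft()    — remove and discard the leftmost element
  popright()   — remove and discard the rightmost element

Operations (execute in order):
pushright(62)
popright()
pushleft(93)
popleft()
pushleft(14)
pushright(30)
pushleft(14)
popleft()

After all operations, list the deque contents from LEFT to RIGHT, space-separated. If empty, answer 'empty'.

Answer: 14 30

Derivation:
pushright(62): [62]
popright(): []
pushleft(93): [93]
popleft(): []
pushleft(14): [14]
pushright(30): [14, 30]
pushleft(14): [14, 14, 30]
popleft(): [14, 30]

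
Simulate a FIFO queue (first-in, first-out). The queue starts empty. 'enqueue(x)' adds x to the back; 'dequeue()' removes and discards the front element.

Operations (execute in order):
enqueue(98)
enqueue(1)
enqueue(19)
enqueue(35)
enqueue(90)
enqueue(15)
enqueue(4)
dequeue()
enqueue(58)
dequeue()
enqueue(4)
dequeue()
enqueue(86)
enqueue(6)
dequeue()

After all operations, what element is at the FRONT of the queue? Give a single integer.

enqueue(98): queue = [98]
enqueue(1): queue = [98, 1]
enqueue(19): queue = [98, 1, 19]
enqueue(35): queue = [98, 1, 19, 35]
enqueue(90): queue = [98, 1, 19, 35, 90]
enqueue(15): queue = [98, 1, 19, 35, 90, 15]
enqueue(4): queue = [98, 1, 19, 35, 90, 15, 4]
dequeue(): queue = [1, 19, 35, 90, 15, 4]
enqueue(58): queue = [1, 19, 35, 90, 15, 4, 58]
dequeue(): queue = [19, 35, 90, 15, 4, 58]
enqueue(4): queue = [19, 35, 90, 15, 4, 58, 4]
dequeue(): queue = [35, 90, 15, 4, 58, 4]
enqueue(86): queue = [35, 90, 15, 4, 58, 4, 86]
enqueue(6): queue = [35, 90, 15, 4, 58, 4, 86, 6]
dequeue(): queue = [90, 15, 4, 58, 4, 86, 6]

Answer: 90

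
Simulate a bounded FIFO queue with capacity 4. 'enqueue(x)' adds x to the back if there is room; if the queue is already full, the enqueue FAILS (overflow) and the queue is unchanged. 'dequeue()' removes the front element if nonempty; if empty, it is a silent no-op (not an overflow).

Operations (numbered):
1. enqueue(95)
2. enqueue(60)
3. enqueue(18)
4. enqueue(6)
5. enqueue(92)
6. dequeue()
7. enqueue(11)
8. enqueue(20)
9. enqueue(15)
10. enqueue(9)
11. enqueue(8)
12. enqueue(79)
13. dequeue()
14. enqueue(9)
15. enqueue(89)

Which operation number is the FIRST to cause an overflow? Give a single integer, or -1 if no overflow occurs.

1. enqueue(95): size=1
2. enqueue(60): size=2
3. enqueue(18): size=3
4. enqueue(6): size=4
5. enqueue(92): size=4=cap → OVERFLOW (fail)
6. dequeue(): size=3
7. enqueue(11): size=4
8. enqueue(20): size=4=cap → OVERFLOW (fail)
9. enqueue(15): size=4=cap → OVERFLOW (fail)
10. enqueue(9): size=4=cap → OVERFLOW (fail)
11. enqueue(8): size=4=cap → OVERFLOW (fail)
12. enqueue(79): size=4=cap → OVERFLOW (fail)
13. dequeue(): size=3
14. enqueue(9): size=4
15. enqueue(89): size=4=cap → OVERFLOW (fail)

Answer: 5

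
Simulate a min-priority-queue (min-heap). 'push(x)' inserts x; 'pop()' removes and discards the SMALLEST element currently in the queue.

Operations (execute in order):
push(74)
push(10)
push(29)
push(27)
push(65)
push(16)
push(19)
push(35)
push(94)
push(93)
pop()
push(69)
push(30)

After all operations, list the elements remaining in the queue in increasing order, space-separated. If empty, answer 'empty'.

Answer: 16 19 27 29 30 35 65 69 74 93 94

Derivation:
push(74): heap contents = [74]
push(10): heap contents = [10, 74]
push(29): heap contents = [10, 29, 74]
push(27): heap contents = [10, 27, 29, 74]
push(65): heap contents = [10, 27, 29, 65, 74]
push(16): heap contents = [10, 16, 27, 29, 65, 74]
push(19): heap contents = [10, 16, 19, 27, 29, 65, 74]
push(35): heap contents = [10, 16, 19, 27, 29, 35, 65, 74]
push(94): heap contents = [10, 16, 19, 27, 29, 35, 65, 74, 94]
push(93): heap contents = [10, 16, 19, 27, 29, 35, 65, 74, 93, 94]
pop() → 10: heap contents = [16, 19, 27, 29, 35, 65, 74, 93, 94]
push(69): heap contents = [16, 19, 27, 29, 35, 65, 69, 74, 93, 94]
push(30): heap contents = [16, 19, 27, 29, 30, 35, 65, 69, 74, 93, 94]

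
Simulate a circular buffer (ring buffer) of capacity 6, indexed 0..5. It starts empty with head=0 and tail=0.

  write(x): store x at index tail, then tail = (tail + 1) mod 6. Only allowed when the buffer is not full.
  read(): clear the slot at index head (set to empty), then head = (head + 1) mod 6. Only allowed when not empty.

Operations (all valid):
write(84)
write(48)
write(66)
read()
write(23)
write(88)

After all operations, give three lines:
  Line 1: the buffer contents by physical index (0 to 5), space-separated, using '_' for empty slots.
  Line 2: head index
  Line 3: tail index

Answer: _ 48 66 23 88 _
1
5

Derivation:
write(84): buf=[84 _ _ _ _ _], head=0, tail=1, size=1
write(48): buf=[84 48 _ _ _ _], head=0, tail=2, size=2
write(66): buf=[84 48 66 _ _ _], head=0, tail=3, size=3
read(): buf=[_ 48 66 _ _ _], head=1, tail=3, size=2
write(23): buf=[_ 48 66 23 _ _], head=1, tail=4, size=3
write(88): buf=[_ 48 66 23 88 _], head=1, tail=5, size=4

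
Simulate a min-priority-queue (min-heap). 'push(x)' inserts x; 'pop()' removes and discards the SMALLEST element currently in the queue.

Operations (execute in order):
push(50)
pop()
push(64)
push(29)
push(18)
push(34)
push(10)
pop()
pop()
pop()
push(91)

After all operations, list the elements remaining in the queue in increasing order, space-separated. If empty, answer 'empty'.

Answer: 34 64 91

Derivation:
push(50): heap contents = [50]
pop() → 50: heap contents = []
push(64): heap contents = [64]
push(29): heap contents = [29, 64]
push(18): heap contents = [18, 29, 64]
push(34): heap contents = [18, 29, 34, 64]
push(10): heap contents = [10, 18, 29, 34, 64]
pop() → 10: heap contents = [18, 29, 34, 64]
pop() → 18: heap contents = [29, 34, 64]
pop() → 29: heap contents = [34, 64]
push(91): heap contents = [34, 64, 91]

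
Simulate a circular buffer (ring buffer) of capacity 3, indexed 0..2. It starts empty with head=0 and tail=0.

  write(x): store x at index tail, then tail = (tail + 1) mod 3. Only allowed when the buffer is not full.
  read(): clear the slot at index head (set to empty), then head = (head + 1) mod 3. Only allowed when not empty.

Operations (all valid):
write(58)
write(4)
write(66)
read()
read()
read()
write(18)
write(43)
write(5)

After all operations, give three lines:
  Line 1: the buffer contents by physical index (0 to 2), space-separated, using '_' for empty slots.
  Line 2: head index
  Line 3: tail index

write(58): buf=[58 _ _], head=0, tail=1, size=1
write(4): buf=[58 4 _], head=0, tail=2, size=2
write(66): buf=[58 4 66], head=0, tail=0, size=3
read(): buf=[_ 4 66], head=1, tail=0, size=2
read(): buf=[_ _ 66], head=2, tail=0, size=1
read(): buf=[_ _ _], head=0, tail=0, size=0
write(18): buf=[18 _ _], head=0, tail=1, size=1
write(43): buf=[18 43 _], head=0, tail=2, size=2
write(5): buf=[18 43 5], head=0, tail=0, size=3

Answer: 18 43 5
0
0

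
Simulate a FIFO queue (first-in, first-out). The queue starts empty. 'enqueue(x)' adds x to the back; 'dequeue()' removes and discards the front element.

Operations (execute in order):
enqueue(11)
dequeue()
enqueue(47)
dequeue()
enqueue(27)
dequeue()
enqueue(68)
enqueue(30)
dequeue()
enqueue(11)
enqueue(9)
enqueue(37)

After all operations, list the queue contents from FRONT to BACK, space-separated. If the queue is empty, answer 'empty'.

Answer: 30 11 9 37

Derivation:
enqueue(11): [11]
dequeue(): []
enqueue(47): [47]
dequeue(): []
enqueue(27): [27]
dequeue(): []
enqueue(68): [68]
enqueue(30): [68, 30]
dequeue(): [30]
enqueue(11): [30, 11]
enqueue(9): [30, 11, 9]
enqueue(37): [30, 11, 9, 37]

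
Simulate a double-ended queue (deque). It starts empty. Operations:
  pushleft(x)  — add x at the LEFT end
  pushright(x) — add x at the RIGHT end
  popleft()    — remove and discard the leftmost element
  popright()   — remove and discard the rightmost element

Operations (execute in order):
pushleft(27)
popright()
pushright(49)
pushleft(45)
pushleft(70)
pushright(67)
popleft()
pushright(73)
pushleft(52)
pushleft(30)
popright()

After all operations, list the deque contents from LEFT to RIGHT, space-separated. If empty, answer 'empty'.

Answer: 30 52 45 49 67

Derivation:
pushleft(27): [27]
popright(): []
pushright(49): [49]
pushleft(45): [45, 49]
pushleft(70): [70, 45, 49]
pushright(67): [70, 45, 49, 67]
popleft(): [45, 49, 67]
pushright(73): [45, 49, 67, 73]
pushleft(52): [52, 45, 49, 67, 73]
pushleft(30): [30, 52, 45, 49, 67, 73]
popright(): [30, 52, 45, 49, 67]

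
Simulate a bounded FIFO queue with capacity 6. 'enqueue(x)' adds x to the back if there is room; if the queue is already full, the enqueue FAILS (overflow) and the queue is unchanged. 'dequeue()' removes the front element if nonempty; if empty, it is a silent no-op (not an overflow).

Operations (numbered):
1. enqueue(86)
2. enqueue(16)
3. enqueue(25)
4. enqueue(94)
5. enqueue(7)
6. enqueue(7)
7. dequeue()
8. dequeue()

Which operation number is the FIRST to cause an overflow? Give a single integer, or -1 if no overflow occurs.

Answer: -1

Derivation:
1. enqueue(86): size=1
2. enqueue(16): size=2
3. enqueue(25): size=3
4. enqueue(94): size=4
5. enqueue(7): size=5
6. enqueue(7): size=6
7. dequeue(): size=5
8. dequeue(): size=4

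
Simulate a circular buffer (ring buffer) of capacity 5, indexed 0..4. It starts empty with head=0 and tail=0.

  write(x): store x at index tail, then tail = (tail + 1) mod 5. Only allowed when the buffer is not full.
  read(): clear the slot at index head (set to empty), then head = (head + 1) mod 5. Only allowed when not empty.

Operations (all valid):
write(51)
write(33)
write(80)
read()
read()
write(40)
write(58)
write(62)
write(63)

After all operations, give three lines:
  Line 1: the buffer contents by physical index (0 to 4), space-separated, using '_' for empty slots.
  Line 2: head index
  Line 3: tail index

write(51): buf=[51 _ _ _ _], head=0, tail=1, size=1
write(33): buf=[51 33 _ _ _], head=0, tail=2, size=2
write(80): buf=[51 33 80 _ _], head=0, tail=3, size=3
read(): buf=[_ 33 80 _ _], head=1, tail=3, size=2
read(): buf=[_ _ 80 _ _], head=2, tail=3, size=1
write(40): buf=[_ _ 80 40 _], head=2, tail=4, size=2
write(58): buf=[_ _ 80 40 58], head=2, tail=0, size=3
write(62): buf=[62 _ 80 40 58], head=2, tail=1, size=4
write(63): buf=[62 63 80 40 58], head=2, tail=2, size=5

Answer: 62 63 80 40 58
2
2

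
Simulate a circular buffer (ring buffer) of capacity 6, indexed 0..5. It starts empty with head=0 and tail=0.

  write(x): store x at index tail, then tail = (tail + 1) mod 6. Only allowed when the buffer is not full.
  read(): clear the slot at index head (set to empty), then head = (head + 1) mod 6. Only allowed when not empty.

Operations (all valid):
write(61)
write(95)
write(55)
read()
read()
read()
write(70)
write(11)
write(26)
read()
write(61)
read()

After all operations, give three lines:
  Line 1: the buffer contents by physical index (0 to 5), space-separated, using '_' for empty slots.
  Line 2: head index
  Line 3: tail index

Answer: 61 _ _ _ _ 26
5
1

Derivation:
write(61): buf=[61 _ _ _ _ _], head=0, tail=1, size=1
write(95): buf=[61 95 _ _ _ _], head=0, tail=2, size=2
write(55): buf=[61 95 55 _ _ _], head=0, tail=3, size=3
read(): buf=[_ 95 55 _ _ _], head=1, tail=3, size=2
read(): buf=[_ _ 55 _ _ _], head=2, tail=3, size=1
read(): buf=[_ _ _ _ _ _], head=3, tail=3, size=0
write(70): buf=[_ _ _ 70 _ _], head=3, tail=4, size=1
write(11): buf=[_ _ _ 70 11 _], head=3, tail=5, size=2
write(26): buf=[_ _ _ 70 11 26], head=3, tail=0, size=3
read(): buf=[_ _ _ _ 11 26], head=4, tail=0, size=2
write(61): buf=[61 _ _ _ 11 26], head=4, tail=1, size=3
read(): buf=[61 _ _ _ _ 26], head=5, tail=1, size=2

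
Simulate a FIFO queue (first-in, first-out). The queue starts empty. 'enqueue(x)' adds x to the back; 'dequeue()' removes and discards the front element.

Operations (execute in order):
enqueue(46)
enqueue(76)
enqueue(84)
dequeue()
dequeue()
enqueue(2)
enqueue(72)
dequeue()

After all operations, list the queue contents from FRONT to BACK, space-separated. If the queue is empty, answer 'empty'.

Answer: 2 72

Derivation:
enqueue(46): [46]
enqueue(76): [46, 76]
enqueue(84): [46, 76, 84]
dequeue(): [76, 84]
dequeue(): [84]
enqueue(2): [84, 2]
enqueue(72): [84, 2, 72]
dequeue(): [2, 72]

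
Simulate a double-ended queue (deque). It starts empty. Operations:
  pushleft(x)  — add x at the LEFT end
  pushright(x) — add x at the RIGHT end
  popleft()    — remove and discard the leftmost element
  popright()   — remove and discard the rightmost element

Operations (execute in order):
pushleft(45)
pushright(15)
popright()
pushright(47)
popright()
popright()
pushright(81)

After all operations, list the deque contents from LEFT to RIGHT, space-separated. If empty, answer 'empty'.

Answer: 81

Derivation:
pushleft(45): [45]
pushright(15): [45, 15]
popright(): [45]
pushright(47): [45, 47]
popright(): [45]
popright(): []
pushright(81): [81]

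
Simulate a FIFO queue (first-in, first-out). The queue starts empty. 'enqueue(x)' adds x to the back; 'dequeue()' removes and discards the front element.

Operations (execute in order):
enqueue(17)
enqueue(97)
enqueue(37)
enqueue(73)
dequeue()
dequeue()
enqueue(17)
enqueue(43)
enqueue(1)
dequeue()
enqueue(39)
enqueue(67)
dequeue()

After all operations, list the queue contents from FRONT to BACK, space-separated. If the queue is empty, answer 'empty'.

enqueue(17): [17]
enqueue(97): [17, 97]
enqueue(37): [17, 97, 37]
enqueue(73): [17, 97, 37, 73]
dequeue(): [97, 37, 73]
dequeue(): [37, 73]
enqueue(17): [37, 73, 17]
enqueue(43): [37, 73, 17, 43]
enqueue(1): [37, 73, 17, 43, 1]
dequeue(): [73, 17, 43, 1]
enqueue(39): [73, 17, 43, 1, 39]
enqueue(67): [73, 17, 43, 1, 39, 67]
dequeue(): [17, 43, 1, 39, 67]

Answer: 17 43 1 39 67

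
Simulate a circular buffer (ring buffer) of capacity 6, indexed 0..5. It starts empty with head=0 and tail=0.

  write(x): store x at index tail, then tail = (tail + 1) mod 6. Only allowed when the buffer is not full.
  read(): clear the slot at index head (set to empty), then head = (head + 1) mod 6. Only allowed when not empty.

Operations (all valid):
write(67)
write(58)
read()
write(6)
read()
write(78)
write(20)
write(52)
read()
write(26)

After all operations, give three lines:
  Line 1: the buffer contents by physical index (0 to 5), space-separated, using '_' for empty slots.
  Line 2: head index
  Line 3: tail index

write(67): buf=[67 _ _ _ _ _], head=0, tail=1, size=1
write(58): buf=[67 58 _ _ _ _], head=0, tail=2, size=2
read(): buf=[_ 58 _ _ _ _], head=1, tail=2, size=1
write(6): buf=[_ 58 6 _ _ _], head=1, tail=3, size=2
read(): buf=[_ _ 6 _ _ _], head=2, tail=3, size=1
write(78): buf=[_ _ 6 78 _ _], head=2, tail=4, size=2
write(20): buf=[_ _ 6 78 20 _], head=2, tail=5, size=3
write(52): buf=[_ _ 6 78 20 52], head=2, tail=0, size=4
read(): buf=[_ _ _ 78 20 52], head=3, tail=0, size=3
write(26): buf=[26 _ _ 78 20 52], head=3, tail=1, size=4

Answer: 26 _ _ 78 20 52
3
1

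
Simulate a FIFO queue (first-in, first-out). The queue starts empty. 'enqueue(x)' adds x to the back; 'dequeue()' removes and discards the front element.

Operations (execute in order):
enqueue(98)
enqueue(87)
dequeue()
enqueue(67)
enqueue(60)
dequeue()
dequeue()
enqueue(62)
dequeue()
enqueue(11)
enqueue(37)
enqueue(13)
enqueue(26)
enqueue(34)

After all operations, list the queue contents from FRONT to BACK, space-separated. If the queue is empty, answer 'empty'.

enqueue(98): [98]
enqueue(87): [98, 87]
dequeue(): [87]
enqueue(67): [87, 67]
enqueue(60): [87, 67, 60]
dequeue(): [67, 60]
dequeue(): [60]
enqueue(62): [60, 62]
dequeue(): [62]
enqueue(11): [62, 11]
enqueue(37): [62, 11, 37]
enqueue(13): [62, 11, 37, 13]
enqueue(26): [62, 11, 37, 13, 26]
enqueue(34): [62, 11, 37, 13, 26, 34]

Answer: 62 11 37 13 26 34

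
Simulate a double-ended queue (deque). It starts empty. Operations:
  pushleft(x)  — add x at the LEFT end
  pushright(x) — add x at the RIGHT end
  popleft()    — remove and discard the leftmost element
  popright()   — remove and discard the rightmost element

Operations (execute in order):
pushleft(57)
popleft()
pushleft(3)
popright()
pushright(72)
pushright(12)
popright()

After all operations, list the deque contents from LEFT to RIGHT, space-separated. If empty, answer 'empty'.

Answer: 72

Derivation:
pushleft(57): [57]
popleft(): []
pushleft(3): [3]
popright(): []
pushright(72): [72]
pushright(12): [72, 12]
popright(): [72]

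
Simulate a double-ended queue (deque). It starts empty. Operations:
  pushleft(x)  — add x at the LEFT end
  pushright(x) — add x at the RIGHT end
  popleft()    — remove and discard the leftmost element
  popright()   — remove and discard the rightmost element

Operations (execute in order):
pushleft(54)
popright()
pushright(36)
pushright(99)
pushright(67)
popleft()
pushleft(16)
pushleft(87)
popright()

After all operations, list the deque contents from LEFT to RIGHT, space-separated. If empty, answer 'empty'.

pushleft(54): [54]
popright(): []
pushright(36): [36]
pushright(99): [36, 99]
pushright(67): [36, 99, 67]
popleft(): [99, 67]
pushleft(16): [16, 99, 67]
pushleft(87): [87, 16, 99, 67]
popright(): [87, 16, 99]

Answer: 87 16 99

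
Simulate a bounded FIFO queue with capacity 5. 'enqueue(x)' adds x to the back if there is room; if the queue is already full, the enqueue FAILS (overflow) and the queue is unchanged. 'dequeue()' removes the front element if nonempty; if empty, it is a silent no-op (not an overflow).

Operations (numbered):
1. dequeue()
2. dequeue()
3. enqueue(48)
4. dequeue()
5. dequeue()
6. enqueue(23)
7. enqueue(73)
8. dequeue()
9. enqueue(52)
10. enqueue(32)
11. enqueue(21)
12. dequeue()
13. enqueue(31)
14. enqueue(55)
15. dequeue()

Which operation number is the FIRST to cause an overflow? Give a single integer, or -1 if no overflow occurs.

Answer: -1

Derivation:
1. dequeue(): empty, no-op, size=0
2. dequeue(): empty, no-op, size=0
3. enqueue(48): size=1
4. dequeue(): size=0
5. dequeue(): empty, no-op, size=0
6. enqueue(23): size=1
7. enqueue(73): size=2
8. dequeue(): size=1
9. enqueue(52): size=2
10. enqueue(32): size=3
11. enqueue(21): size=4
12. dequeue(): size=3
13. enqueue(31): size=4
14. enqueue(55): size=5
15. dequeue(): size=4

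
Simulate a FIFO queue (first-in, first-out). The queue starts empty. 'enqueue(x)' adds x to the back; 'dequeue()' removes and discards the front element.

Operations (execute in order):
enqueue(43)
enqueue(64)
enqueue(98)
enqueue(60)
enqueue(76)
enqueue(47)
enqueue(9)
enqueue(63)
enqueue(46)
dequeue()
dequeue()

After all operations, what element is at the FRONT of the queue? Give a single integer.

Answer: 98

Derivation:
enqueue(43): queue = [43]
enqueue(64): queue = [43, 64]
enqueue(98): queue = [43, 64, 98]
enqueue(60): queue = [43, 64, 98, 60]
enqueue(76): queue = [43, 64, 98, 60, 76]
enqueue(47): queue = [43, 64, 98, 60, 76, 47]
enqueue(9): queue = [43, 64, 98, 60, 76, 47, 9]
enqueue(63): queue = [43, 64, 98, 60, 76, 47, 9, 63]
enqueue(46): queue = [43, 64, 98, 60, 76, 47, 9, 63, 46]
dequeue(): queue = [64, 98, 60, 76, 47, 9, 63, 46]
dequeue(): queue = [98, 60, 76, 47, 9, 63, 46]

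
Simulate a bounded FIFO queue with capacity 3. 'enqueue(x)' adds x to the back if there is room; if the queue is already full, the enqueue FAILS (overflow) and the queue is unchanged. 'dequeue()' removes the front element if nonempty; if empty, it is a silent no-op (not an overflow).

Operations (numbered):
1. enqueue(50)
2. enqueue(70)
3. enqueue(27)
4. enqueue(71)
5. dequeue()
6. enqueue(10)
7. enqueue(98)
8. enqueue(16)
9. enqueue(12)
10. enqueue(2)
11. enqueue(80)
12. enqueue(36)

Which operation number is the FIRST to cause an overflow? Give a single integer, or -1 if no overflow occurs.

Answer: 4

Derivation:
1. enqueue(50): size=1
2. enqueue(70): size=2
3. enqueue(27): size=3
4. enqueue(71): size=3=cap → OVERFLOW (fail)
5. dequeue(): size=2
6. enqueue(10): size=3
7. enqueue(98): size=3=cap → OVERFLOW (fail)
8. enqueue(16): size=3=cap → OVERFLOW (fail)
9. enqueue(12): size=3=cap → OVERFLOW (fail)
10. enqueue(2): size=3=cap → OVERFLOW (fail)
11. enqueue(80): size=3=cap → OVERFLOW (fail)
12. enqueue(36): size=3=cap → OVERFLOW (fail)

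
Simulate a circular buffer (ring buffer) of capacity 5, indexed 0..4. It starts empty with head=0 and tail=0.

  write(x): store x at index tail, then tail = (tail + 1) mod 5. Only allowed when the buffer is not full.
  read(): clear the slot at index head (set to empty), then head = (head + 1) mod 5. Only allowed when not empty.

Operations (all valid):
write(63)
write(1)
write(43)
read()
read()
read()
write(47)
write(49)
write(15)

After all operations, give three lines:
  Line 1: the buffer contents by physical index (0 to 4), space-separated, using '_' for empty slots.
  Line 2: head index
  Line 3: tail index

Answer: 15 _ _ 47 49
3
1

Derivation:
write(63): buf=[63 _ _ _ _], head=0, tail=1, size=1
write(1): buf=[63 1 _ _ _], head=0, tail=2, size=2
write(43): buf=[63 1 43 _ _], head=0, tail=3, size=3
read(): buf=[_ 1 43 _ _], head=1, tail=3, size=2
read(): buf=[_ _ 43 _ _], head=2, tail=3, size=1
read(): buf=[_ _ _ _ _], head=3, tail=3, size=0
write(47): buf=[_ _ _ 47 _], head=3, tail=4, size=1
write(49): buf=[_ _ _ 47 49], head=3, tail=0, size=2
write(15): buf=[15 _ _ 47 49], head=3, tail=1, size=3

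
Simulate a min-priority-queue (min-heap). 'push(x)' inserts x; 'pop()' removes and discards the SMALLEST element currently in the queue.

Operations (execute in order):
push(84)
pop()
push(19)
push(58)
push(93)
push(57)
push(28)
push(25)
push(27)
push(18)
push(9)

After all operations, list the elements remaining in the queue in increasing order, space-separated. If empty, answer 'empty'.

Answer: 9 18 19 25 27 28 57 58 93

Derivation:
push(84): heap contents = [84]
pop() → 84: heap contents = []
push(19): heap contents = [19]
push(58): heap contents = [19, 58]
push(93): heap contents = [19, 58, 93]
push(57): heap contents = [19, 57, 58, 93]
push(28): heap contents = [19, 28, 57, 58, 93]
push(25): heap contents = [19, 25, 28, 57, 58, 93]
push(27): heap contents = [19, 25, 27, 28, 57, 58, 93]
push(18): heap contents = [18, 19, 25, 27, 28, 57, 58, 93]
push(9): heap contents = [9, 18, 19, 25, 27, 28, 57, 58, 93]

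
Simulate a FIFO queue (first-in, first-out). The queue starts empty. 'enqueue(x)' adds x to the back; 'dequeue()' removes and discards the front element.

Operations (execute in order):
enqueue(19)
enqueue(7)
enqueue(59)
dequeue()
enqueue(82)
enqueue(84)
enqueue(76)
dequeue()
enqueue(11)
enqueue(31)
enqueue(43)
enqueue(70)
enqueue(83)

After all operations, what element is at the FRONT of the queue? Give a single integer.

enqueue(19): queue = [19]
enqueue(7): queue = [19, 7]
enqueue(59): queue = [19, 7, 59]
dequeue(): queue = [7, 59]
enqueue(82): queue = [7, 59, 82]
enqueue(84): queue = [7, 59, 82, 84]
enqueue(76): queue = [7, 59, 82, 84, 76]
dequeue(): queue = [59, 82, 84, 76]
enqueue(11): queue = [59, 82, 84, 76, 11]
enqueue(31): queue = [59, 82, 84, 76, 11, 31]
enqueue(43): queue = [59, 82, 84, 76, 11, 31, 43]
enqueue(70): queue = [59, 82, 84, 76, 11, 31, 43, 70]
enqueue(83): queue = [59, 82, 84, 76, 11, 31, 43, 70, 83]

Answer: 59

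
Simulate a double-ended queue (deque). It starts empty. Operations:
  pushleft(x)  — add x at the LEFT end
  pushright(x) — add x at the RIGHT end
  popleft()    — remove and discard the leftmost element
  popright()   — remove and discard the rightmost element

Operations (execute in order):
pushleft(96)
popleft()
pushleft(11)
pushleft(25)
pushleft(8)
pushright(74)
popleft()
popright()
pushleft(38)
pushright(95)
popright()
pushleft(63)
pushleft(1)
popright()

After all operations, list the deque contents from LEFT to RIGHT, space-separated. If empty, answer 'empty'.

pushleft(96): [96]
popleft(): []
pushleft(11): [11]
pushleft(25): [25, 11]
pushleft(8): [8, 25, 11]
pushright(74): [8, 25, 11, 74]
popleft(): [25, 11, 74]
popright(): [25, 11]
pushleft(38): [38, 25, 11]
pushright(95): [38, 25, 11, 95]
popright(): [38, 25, 11]
pushleft(63): [63, 38, 25, 11]
pushleft(1): [1, 63, 38, 25, 11]
popright(): [1, 63, 38, 25]

Answer: 1 63 38 25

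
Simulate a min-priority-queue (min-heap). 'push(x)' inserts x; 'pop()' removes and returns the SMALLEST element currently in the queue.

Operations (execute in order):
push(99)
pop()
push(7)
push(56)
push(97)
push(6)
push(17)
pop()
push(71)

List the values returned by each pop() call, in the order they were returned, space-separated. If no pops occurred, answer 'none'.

push(99): heap contents = [99]
pop() → 99: heap contents = []
push(7): heap contents = [7]
push(56): heap contents = [7, 56]
push(97): heap contents = [7, 56, 97]
push(6): heap contents = [6, 7, 56, 97]
push(17): heap contents = [6, 7, 17, 56, 97]
pop() → 6: heap contents = [7, 17, 56, 97]
push(71): heap contents = [7, 17, 56, 71, 97]

Answer: 99 6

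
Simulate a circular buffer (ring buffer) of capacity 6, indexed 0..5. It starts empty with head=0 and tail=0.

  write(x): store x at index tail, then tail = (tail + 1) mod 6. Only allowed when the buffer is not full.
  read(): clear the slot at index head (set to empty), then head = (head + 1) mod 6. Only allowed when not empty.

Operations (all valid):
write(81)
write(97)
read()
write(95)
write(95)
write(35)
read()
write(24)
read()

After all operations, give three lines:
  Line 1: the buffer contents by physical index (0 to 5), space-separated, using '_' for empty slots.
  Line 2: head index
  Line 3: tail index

write(81): buf=[81 _ _ _ _ _], head=0, tail=1, size=1
write(97): buf=[81 97 _ _ _ _], head=0, tail=2, size=2
read(): buf=[_ 97 _ _ _ _], head=1, tail=2, size=1
write(95): buf=[_ 97 95 _ _ _], head=1, tail=3, size=2
write(95): buf=[_ 97 95 95 _ _], head=1, tail=4, size=3
write(35): buf=[_ 97 95 95 35 _], head=1, tail=5, size=4
read(): buf=[_ _ 95 95 35 _], head=2, tail=5, size=3
write(24): buf=[_ _ 95 95 35 24], head=2, tail=0, size=4
read(): buf=[_ _ _ 95 35 24], head=3, tail=0, size=3

Answer: _ _ _ 95 35 24
3
0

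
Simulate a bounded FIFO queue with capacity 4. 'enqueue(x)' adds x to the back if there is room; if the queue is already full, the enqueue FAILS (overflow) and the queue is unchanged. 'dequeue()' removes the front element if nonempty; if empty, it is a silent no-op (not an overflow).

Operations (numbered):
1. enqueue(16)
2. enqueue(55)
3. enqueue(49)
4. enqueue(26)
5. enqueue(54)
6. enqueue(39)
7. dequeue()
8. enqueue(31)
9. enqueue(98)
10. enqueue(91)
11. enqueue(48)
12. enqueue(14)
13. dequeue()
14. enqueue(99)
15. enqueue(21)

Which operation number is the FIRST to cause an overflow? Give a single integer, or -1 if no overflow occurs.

Answer: 5

Derivation:
1. enqueue(16): size=1
2. enqueue(55): size=2
3. enqueue(49): size=3
4. enqueue(26): size=4
5. enqueue(54): size=4=cap → OVERFLOW (fail)
6. enqueue(39): size=4=cap → OVERFLOW (fail)
7. dequeue(): size=3
8. enqueue(31): size=4
9. enqueue(98): size=4=cap → OVERFLOW (fail)
10. enqueue(91): size=4=cap → OVERFLOW (fail)
11. enqueue(48): size=4=cap → OVERFLOW (fail)
12. enqueue(14): size=4=cap → OVERFLOW (fail)
13. dequeue(): size=3
14. enqueue(99): size=4
15. enqueue(21): size=4=cap → OVERFLOW (fail)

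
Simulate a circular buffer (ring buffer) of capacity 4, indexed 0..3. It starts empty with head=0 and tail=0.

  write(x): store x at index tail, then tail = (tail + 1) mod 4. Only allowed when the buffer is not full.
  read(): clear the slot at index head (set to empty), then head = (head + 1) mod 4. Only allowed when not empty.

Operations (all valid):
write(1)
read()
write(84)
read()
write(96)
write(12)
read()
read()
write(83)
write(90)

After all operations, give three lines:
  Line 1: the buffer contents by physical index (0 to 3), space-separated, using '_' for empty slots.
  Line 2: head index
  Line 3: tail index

Answer: 83 90 _ _
0
2

Derivation:
write(1): buf=[1 _ _ _], head=0, tail=1, size=1
read(): buf=[_ _ _ _], head=1, tail=1, size=0
write(84): buf=[_ 84 _ _], head=1, tail=2, size=1
read(): buf=[_ _ _ _], head=2, tail=2, size=0
write(96): buf=[_ _ 96 _], head=2, tail=3, size=1
write(12): buf=[_ _ 96 12], head=2, tail=0, size=2
read(): buf=[_ _ _ 12], head=3, tail=0, size=1
read(): buf=[_ _ _ _], head=0, tail=0, size=0
write(83): buf=[83 _ _ _], head=0, tail=1, size=1
write(90): buf=[83 90 _ _], head=0, tail=2, size=2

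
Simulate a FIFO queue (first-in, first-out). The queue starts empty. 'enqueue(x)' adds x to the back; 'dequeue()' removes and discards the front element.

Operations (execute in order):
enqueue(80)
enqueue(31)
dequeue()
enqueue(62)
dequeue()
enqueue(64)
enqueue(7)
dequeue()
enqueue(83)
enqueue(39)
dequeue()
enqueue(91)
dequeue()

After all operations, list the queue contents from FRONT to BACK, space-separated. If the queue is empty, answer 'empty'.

enqueue(80): [80]
enqueue(31): [80, 31]
dequeue(): [31]
enqueue(62): [31, 62]
dequeue(): [62]
enqueue(64): [62, 64]
enqueue(7): [62, 64, 7]
dequeue(): [64, 7]
enqueue(83): [64, 7, 83]
enqueue(39): [64, 7, 83, 39]
dequeue(): [7, 83, 39]
enqueue(91): [7, 83, 39, 91]
dequeue(): [83, 39, 91]

Answer: 83 39 91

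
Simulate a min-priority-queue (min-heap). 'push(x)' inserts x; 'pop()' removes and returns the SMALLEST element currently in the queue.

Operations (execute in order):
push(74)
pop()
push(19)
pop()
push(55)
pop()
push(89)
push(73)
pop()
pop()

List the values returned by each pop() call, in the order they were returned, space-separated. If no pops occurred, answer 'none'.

push(74): heap contents = [74]
pop() → 74: heap contents = []
push(19): heap contents = [19]
pop() → 19: heap contents = []
push(55): heap contents = [55]
pop() → 55: heap contents = []
push(89): heap contents = [89]
push(73): heap contents = [73, 89]
pop() → 73: heap contents = [89]
pop() → 89: heap contents = []

Answer: 74 19 55 73 89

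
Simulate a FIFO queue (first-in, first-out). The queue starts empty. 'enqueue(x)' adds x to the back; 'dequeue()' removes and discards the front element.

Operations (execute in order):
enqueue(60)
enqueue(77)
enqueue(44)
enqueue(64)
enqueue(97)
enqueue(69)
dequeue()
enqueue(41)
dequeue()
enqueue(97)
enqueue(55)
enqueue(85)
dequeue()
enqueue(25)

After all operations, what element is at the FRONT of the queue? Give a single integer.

Answer: 64

Derivation:
enqueue(60): queue = [60]
enqueue(77): queue = [60, 77]
enqueue(44): queue = [60, 77, 44]
enqueue(64): queue = [60, 77, 44, 64]
enqueue(97): queue = [60, 77, 44, 64, 97]
enqueue(69): queue = [60, 77, 44, 64, 97, 69]
dequeue(): queue = [77, 44, 64, 97, 69]
enqueue(41): queue = [77, 44, 64, 97, 69, 41]
dequeue(): queue = [44, 64, 97, 69, 41]
enqueue(97): queue = [44, 64, 97, 69, 41, 97]
enqueue(55): queue = [44, 64, 97, 69, 41, 97, 55]
enqueue(85): queue = [44, 64, 97, 69, 41, 97, 55, 85]
dequeue(): queue = [64, 97, 69, 41, 97, 55, 85]
enqueue(25): queue = [64, 97, 69, 41, 97, 55, 85, 25]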